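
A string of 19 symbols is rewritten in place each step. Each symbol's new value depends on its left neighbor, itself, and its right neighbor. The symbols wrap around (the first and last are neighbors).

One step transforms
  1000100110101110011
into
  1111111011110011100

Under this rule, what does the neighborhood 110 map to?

At position 0 the neighborhood is 110; the next row has 1 there.

1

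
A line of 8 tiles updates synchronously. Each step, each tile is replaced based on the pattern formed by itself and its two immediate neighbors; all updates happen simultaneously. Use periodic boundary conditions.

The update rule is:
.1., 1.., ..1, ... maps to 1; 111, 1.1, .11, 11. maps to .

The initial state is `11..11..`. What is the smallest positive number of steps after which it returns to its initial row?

..11..11
11..11..

2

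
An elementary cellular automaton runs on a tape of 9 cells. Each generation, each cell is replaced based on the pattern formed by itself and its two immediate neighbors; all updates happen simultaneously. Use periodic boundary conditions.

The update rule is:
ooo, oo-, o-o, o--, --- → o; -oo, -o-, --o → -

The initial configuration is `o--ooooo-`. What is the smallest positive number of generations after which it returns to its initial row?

-o--ooooo
o-o--oooo
oo-o--ooo
ooo-o--oo
oooo-o--o
ooooo-o--
-ooooo-o-
--ooooo-o
o--ooooo-

9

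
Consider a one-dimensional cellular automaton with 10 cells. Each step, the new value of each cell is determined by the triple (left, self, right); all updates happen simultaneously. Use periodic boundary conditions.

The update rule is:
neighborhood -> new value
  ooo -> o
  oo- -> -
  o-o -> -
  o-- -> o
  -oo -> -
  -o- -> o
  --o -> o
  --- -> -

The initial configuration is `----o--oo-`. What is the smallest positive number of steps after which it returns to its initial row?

6

step 1: ---oooo--o
step 2: o-o-oo-ooo
step 3: --o-----oo
step 4: oooo---o--
step 5: -oo-o-oooo
step 6: ----o--oo-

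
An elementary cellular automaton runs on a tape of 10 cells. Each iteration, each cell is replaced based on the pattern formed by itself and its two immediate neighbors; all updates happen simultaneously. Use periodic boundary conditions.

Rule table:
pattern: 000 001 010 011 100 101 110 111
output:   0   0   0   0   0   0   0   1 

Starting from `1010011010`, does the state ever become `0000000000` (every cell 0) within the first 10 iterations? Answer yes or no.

iteration 1: 0000000000
all cells are 0 at iteration 1

yes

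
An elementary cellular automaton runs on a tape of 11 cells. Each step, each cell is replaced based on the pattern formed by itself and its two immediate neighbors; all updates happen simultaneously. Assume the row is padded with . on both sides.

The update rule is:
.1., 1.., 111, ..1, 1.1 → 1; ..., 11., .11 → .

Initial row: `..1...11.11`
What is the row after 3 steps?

1111.1111.1

.111.1..1..
1.1.111111.
1111.1111.1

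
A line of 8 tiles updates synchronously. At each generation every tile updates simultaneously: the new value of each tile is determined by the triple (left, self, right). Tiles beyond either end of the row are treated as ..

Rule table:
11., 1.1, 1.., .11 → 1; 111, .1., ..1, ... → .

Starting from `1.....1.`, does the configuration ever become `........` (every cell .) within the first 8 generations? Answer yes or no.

yes

generation 1: .1.....1
generation 2: ..1.....
generation 3: ...1....
generation 4: ....1...
generation 5: .....1..
generation 6: ......1.
generation 7: .......1
generation 8: ........
all cells are . at generation 8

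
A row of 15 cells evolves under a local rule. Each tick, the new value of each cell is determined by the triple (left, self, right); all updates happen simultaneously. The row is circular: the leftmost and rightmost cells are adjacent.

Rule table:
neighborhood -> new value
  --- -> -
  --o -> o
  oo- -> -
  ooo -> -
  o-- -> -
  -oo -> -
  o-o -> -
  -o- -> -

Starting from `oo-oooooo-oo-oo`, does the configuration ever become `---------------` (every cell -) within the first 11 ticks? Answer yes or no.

yes

tick 1: ---------------
all cells are - at tick 1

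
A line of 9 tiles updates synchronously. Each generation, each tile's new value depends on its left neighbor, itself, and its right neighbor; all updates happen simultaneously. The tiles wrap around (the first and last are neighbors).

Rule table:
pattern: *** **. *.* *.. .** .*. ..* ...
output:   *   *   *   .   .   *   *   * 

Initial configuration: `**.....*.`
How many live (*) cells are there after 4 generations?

generation 1: .*.******
generation 2: ***.*****
generation 3: ****.****
generation 4: *****.***
count of *: 8

8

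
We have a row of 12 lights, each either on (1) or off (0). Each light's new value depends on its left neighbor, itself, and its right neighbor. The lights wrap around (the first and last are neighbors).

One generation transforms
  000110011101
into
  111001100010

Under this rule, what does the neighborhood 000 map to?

1

At position 1 the neighborhood is 000; the next row has 1 there.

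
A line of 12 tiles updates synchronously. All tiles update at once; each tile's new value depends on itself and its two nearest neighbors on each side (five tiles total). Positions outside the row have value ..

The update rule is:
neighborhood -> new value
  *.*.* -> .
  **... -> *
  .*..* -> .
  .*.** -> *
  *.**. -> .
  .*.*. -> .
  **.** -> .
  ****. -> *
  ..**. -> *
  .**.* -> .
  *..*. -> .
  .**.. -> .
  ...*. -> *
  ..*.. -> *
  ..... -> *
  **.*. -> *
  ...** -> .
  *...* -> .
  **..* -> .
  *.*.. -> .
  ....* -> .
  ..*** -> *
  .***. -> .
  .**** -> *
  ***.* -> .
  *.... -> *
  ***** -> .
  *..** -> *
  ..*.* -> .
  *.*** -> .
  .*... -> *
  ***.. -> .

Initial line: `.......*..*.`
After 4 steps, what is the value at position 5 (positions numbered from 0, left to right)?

*****.**..**
**.*.....**.
*.*.***..*.*
...*........
position 5 holds .

.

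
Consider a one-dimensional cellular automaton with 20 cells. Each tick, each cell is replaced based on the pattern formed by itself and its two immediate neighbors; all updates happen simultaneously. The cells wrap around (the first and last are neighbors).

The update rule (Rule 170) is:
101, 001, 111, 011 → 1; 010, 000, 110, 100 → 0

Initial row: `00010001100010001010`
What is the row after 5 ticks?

tick 1: 00100011000100010100
tick 2: 01000110001000101000
tick 3: 10001100010001010000
tick 4: 00011000100010100001
tick 5: 00110001000101000010

00110001000101000010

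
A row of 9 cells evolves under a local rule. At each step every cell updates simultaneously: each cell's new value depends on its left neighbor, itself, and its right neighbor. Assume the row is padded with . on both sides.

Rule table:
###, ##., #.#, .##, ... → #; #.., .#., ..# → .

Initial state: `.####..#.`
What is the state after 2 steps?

step 1: .####....
step 2: .####.###

.####.###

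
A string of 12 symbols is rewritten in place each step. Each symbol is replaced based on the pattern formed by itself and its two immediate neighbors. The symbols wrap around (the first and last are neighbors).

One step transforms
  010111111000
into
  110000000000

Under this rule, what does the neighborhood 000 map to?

At position 10 the neighborhood is 000; the next row has 0 there.

0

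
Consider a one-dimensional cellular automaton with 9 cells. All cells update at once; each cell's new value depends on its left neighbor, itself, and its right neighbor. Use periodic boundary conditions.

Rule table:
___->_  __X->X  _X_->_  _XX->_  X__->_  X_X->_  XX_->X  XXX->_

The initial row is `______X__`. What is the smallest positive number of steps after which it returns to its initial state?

_____X___
____X____
___X_____
__X______
_X_______
X________
________X
_______X_
______X__

9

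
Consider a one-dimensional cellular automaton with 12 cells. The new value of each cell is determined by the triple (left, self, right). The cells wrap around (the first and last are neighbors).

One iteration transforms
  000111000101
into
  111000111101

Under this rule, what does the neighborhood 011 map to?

At position 3 the neighborhood is 011; the next row has 0 there.

0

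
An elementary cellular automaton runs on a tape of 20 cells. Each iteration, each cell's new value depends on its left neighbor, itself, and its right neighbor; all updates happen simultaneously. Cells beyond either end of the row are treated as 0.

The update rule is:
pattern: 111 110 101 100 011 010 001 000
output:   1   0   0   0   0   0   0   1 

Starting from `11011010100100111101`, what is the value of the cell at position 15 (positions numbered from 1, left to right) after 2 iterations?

00000000000000011000
11111111111111000011
position 15 holds 0

0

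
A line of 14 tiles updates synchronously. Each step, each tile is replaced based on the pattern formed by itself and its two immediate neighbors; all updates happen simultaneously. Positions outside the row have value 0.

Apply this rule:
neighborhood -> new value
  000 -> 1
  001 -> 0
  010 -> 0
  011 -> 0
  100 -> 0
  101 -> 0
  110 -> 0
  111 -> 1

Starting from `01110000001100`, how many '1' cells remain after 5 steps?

5

step 1: 00100111100001
step 2: 10000011001100
step 3: 00111000000001
step 4: 10010011111100
step 5: 00000001111001
count of 1: 5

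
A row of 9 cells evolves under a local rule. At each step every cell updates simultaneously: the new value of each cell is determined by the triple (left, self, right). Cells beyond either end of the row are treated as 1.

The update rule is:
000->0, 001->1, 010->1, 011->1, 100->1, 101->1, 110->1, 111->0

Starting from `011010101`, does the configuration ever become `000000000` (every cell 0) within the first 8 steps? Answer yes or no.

yes

111111111
000000000
all cells are 0 at step 2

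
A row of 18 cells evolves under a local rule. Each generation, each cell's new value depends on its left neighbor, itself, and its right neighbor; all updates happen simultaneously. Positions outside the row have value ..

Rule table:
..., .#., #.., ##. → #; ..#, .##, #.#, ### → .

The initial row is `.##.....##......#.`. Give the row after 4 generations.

..#####..######.##
#.....##......#..#
#####..######.##.#
....##......#..#.#

....##......#..#.#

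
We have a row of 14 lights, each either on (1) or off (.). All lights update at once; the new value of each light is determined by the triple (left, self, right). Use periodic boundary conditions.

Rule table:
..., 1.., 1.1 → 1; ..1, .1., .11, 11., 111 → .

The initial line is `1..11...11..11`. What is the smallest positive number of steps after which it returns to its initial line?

.1...11...1...
..11...11..111
1...11...1....
.11...11..111.
...11...1....1
11...11..111..
..11...1....1.
1...11..111..1
.11...1....1..
...11..111..11
11...1....1...
..11..111..11.
1...1....1...1
.11..111..11..
...1....1...11
11..111..11...
..1....1...11.
1..111..11...1
.1....1...11..
..111..11...11
1....1...11...
.111..11...11.
....1...11...1
111..11...11..
...1...11...1.
11..11...11..1
..1...11...1..
1..11...11..11

28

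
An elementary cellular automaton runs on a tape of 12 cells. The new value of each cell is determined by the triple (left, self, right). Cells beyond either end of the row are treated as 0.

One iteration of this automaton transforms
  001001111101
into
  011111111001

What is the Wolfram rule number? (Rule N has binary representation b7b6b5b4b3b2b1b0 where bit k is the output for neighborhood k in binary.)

position 6: 111 → 1  (bit 7 = 1)
position 9: 110 → 0  (bit 6 = 0)
position 10: 101 → 0  (bit 5 = 0)
position 3: 100 → 1  (bit 4 = 1)
position 5: 011 → 1  (bit 3 = 1)
position 2: 010 → 1  (bit 2 = 1)
position 1: 001 → 1  (bit 1 = 1)
position 0: 000 → 0  (bit 0 = 0)
bits b7..b0 = 10011110 = 158

158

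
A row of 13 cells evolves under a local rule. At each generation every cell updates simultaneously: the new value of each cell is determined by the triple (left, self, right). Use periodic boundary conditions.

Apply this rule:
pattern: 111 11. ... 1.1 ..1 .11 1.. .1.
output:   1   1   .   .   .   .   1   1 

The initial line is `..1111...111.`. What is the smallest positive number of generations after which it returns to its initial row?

...1111...111
1...1111...11
11...1111...1
111...1111...
.111...1111..
..111...1111.
...111...1111
1...111...111
11...111...11
111...111...1
1111...111...
.1111...111..
..1111...111.

13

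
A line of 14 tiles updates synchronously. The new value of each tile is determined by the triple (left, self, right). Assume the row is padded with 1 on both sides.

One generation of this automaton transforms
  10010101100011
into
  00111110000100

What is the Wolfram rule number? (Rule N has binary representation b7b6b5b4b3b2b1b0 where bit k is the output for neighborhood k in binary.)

38

position 13: 111 → 0  (bit 7 = 0)
position 0: 110 → 0  (bit 6 = 0)
position 4: 101 → 1  (bit 5 = 1)
position 1: 100 → 0  (bit 4 = 0)
position 7: 011 → 0  (bit 3 = 0)
position 3: 010 → 1  (bit 2 = 1)
position 2: 001 → 1  (bit 1 = 1)
position 10: 000 → 0  (bit 0 = 0)
bits b7..b0 = 00100110 = 38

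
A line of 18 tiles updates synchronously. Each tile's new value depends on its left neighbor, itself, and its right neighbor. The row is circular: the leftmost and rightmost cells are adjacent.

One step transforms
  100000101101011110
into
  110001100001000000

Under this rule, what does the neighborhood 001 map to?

1

At position 5 the neighborhood is 001; the next row has 1 there.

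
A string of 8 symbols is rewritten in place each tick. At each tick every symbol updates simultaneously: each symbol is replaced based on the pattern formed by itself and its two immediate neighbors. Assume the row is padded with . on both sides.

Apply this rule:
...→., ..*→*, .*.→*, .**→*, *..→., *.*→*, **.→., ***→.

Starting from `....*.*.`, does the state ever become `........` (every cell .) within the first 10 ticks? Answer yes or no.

no

...****.
..**....
.**.....
**......
*.......
*.......  (fixed point — unchanged through tick 10)
tick 10 is *......., still not uniform .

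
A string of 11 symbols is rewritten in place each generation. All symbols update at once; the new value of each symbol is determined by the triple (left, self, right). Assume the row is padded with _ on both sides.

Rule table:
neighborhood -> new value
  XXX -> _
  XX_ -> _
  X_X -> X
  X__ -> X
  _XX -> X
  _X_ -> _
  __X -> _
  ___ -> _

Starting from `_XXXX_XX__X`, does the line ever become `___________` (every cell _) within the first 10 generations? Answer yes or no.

generation 1: _X___XX_X__
generation 2: __X__X_X_X_
generation 3: ___X__X_X_X
generation 4: ____X__X_X_
generation 5: _____X__X_X
generation 6: ______X__X_
generation 7: _______X__X
generation 8: ________X__
generation 9: _________X_
generation 10: __________X
generation 10 is __________X, still not uniform _

no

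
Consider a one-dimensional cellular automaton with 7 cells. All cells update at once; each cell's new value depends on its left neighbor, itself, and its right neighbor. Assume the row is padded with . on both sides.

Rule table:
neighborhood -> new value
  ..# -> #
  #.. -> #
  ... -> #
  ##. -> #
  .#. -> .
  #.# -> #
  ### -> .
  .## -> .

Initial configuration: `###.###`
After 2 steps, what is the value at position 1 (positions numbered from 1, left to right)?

#

..##..#
##.###.
position 1 holds #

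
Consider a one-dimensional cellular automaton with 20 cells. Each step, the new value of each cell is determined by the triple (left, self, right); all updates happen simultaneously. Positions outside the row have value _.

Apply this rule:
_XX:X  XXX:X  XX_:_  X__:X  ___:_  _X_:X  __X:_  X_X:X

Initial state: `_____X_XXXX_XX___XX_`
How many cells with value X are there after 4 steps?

11

_____XXXXX_XX_X__X_X
_____XXXX_XX_XXX_XXX
_____XXX_XX_XXX_XXX_
_____XX_XX_XXX_XXX_X
count of X: 11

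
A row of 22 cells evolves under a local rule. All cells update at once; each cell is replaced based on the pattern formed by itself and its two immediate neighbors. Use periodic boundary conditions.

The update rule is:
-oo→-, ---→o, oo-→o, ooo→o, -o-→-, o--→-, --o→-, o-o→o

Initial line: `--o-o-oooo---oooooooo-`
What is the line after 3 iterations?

-oo--o-o-oo-oo--oooooo

o--o-o-ooo-o--ooooooo-
----o-o-ooo----ooooooo
-oo--o-o-oo-oo--oooooo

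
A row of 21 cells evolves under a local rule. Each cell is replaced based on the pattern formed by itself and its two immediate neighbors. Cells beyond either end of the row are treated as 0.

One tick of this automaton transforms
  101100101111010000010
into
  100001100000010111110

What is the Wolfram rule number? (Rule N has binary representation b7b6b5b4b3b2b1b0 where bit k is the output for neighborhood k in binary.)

position 9: 111 → 0  (bit 7 = 0)
position 3: 110 → 0  (bit 6 = 0)
position 1: 101 → 0  (bit 5 = 0)
position 4: 100 → 0  (bit 4 = 0)
position 2: 011 → 0  (bit 3 = 0)
position 0: 010 → 1  (bit 2 = 1)
position 5: 001 → 1  (bit 1 = 1)
position 15: 000 → 1  (bit 0 = 1)
bits b7..b0 = 00000111 = 7

7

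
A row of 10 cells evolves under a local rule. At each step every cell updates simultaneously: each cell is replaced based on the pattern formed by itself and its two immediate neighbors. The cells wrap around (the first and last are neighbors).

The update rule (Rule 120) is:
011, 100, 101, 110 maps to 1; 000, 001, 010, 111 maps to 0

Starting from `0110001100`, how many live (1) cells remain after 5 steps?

0111001110
0101101011
1011110111
1110011100
1011010110
count of 1: 6

6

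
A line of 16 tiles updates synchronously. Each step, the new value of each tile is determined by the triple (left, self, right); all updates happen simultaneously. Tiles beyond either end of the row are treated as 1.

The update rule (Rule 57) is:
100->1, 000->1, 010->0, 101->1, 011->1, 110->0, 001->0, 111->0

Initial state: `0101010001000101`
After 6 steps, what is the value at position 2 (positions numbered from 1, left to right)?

step 1: 1010101100110011
step 2: 0101011010101010
step 3: 1010110101010101
step 4: 0101101010101011
step 5: 1011010101010110
step 6: 0110101010101101
position 2 holds 1

1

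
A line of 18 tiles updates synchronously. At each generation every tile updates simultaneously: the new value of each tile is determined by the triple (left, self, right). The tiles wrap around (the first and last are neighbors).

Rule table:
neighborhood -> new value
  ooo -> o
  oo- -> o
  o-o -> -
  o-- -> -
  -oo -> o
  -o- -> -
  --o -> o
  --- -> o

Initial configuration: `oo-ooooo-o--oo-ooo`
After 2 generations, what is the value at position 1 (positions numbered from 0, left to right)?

oo-ooooo---ooo-ooo
oo-ooooo-ooooo-ooo
position 1 holds o

o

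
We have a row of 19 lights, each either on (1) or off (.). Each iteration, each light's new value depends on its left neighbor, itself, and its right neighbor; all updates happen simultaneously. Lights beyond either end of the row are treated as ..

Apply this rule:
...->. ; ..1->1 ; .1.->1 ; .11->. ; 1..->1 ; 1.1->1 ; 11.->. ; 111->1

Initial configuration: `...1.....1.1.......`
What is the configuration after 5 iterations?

..111...11111......
.1.1.1.1.111.1.....
111111111.1.111....
.1111111.111.1.1...
1.11111.1.1.11111..

1.11111.1.1.11111..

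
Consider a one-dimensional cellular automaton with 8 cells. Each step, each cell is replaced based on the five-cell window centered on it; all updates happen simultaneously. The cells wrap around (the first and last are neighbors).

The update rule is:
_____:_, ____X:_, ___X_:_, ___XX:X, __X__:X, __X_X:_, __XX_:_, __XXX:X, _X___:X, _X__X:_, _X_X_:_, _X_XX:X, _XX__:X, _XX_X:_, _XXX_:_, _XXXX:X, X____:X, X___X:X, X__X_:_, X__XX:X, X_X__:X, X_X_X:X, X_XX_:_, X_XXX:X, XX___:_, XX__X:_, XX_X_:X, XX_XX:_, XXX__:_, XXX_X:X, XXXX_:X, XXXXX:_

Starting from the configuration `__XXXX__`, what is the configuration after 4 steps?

step 1: _XXXX__X
step 2: XXXX____
step 3: XXX__X_X
step 4: XX____XX

XX____XX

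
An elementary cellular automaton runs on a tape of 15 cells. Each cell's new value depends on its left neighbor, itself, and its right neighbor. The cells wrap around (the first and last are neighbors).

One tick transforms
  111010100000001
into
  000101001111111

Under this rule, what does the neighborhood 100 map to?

At position 7 the neighborhood is 100; the next row has 0 there.

0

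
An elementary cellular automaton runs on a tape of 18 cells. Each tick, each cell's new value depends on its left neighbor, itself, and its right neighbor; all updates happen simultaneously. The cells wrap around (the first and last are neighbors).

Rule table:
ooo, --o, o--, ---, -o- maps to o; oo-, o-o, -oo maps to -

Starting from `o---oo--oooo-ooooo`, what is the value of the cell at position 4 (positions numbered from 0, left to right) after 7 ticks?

o

-ooo--oo-oo---oooo
--o-oo-----ooo-oo-
ooo---ooooo-o----o
oo-ooo-ooo--ooooo-
----o---o-oo-ooo--
ooooooooo-----o-oo
oooooooo-oooooo--o
position 4 holds o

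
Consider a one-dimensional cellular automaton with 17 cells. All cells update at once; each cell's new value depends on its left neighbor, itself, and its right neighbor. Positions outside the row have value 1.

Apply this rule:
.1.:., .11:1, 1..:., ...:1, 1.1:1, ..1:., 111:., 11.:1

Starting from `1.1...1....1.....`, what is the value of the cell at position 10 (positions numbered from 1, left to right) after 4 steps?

.

11..1...11...111.
.1....1.11.1.1.11
1..11..1111.1.11.
1..11..1..11.1111
position 10 holds .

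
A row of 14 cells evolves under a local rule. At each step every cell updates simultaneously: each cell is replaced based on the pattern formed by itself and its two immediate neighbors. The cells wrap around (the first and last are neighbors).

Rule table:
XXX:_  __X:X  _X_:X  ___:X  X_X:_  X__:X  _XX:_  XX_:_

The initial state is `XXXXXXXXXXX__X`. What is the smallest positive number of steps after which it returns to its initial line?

step 1: ___________XX_
step 2: XXXXXXXXXXX__X

2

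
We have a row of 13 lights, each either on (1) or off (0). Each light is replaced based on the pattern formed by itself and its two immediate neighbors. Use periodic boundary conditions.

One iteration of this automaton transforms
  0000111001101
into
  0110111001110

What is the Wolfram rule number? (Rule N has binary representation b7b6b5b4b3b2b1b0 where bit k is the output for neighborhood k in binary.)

233

position 5: 111 → 1  (bit 7 = 1)
position 6: 110 → 1  (bit 6 = 1)
position 11: 101 → 1  (bit 5 = 1)
position 0: 100 → 0  (bit 4 = 0)
position 4: 011 → 1  (bit 3 = 1)
position 12: 010 → 0  (bit 2 = 0)
position 3: 001 → 0  (bit 1 = 0)
position 1: 000 → 1  (bit 0 = 1)
bits b7..b0 = 11101001 = 233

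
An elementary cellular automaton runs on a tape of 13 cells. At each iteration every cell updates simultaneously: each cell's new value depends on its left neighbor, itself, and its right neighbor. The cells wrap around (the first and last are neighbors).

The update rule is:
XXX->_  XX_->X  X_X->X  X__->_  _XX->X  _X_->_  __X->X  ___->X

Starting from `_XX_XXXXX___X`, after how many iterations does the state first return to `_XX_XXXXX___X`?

XXXXX___X_XX_
X___X_XX_XXXX
X_XX_XXXXX___
_XXXXX___X_XX
XX___X_XX_XXX
_X_XX_XXXXX__
X_XXXXX___X_X
XXX___X_XX_XX
__X_XX_XXXXX_
XX_XXXXX___X_
XXXX___X_XX_X
___X_XX_XXXXX
_XX_XXXXX___X

13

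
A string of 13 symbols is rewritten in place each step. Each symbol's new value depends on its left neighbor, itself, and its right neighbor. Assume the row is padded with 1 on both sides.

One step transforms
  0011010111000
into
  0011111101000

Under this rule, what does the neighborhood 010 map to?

1

At position 5 the neighborhood is 010; the next row has 1 there.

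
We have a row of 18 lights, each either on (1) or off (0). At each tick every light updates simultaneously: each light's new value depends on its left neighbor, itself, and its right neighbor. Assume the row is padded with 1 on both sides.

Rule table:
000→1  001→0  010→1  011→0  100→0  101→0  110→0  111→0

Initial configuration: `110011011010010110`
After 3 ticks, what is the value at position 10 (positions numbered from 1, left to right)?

000000000010010000
011111111010010110
000000000010010000
position 10 holds 0

0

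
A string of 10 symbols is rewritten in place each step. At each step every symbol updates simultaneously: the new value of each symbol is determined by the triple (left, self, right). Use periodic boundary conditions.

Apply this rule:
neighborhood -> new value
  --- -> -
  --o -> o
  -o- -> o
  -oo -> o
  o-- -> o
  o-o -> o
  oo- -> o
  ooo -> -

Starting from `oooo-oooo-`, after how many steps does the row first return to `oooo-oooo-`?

step 1: o--ooo--oo
step 2: oooo-oooo-

2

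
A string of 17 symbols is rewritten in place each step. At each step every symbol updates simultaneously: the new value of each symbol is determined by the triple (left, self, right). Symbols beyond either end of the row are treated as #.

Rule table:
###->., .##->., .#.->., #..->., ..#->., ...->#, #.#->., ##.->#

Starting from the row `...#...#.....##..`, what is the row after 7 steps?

.#...#...###..#..
...#...#...#.....
.#...#...#...###.
...#...#...#...#.
.#...#...#...#...
...#...#...#...#.  (repeats step 4; period 2)
step 7: .#...#...#...#...

.#...#...#...#...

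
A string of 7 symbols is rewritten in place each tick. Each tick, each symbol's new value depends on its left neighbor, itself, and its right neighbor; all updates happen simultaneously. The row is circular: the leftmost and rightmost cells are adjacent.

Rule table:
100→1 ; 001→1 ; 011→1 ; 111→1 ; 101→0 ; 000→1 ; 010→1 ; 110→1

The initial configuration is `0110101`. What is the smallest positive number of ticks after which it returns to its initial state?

0110101

1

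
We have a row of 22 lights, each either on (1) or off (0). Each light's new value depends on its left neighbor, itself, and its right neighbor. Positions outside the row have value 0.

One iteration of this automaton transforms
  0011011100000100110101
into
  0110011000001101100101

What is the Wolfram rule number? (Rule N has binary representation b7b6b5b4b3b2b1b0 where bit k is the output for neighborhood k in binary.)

position 6: 111 → 1  (bit 7 = 1)
position 3: 110 → 0  (bit 6 = 0)
position 4: 101 → 0  (bit 5 = 0)
position 8: 100 → 0  (bit 4 = 0)
position 2: 011 → 1  (bit 3 = 1)
position 13: 010 → 1  (bit 2 = 1)
position 1: 001 → 1  (bit 1 = 1)
position 0: 000 → 0  (bit 0 = 0)
bits b7..b0 = 10001110 = 142

142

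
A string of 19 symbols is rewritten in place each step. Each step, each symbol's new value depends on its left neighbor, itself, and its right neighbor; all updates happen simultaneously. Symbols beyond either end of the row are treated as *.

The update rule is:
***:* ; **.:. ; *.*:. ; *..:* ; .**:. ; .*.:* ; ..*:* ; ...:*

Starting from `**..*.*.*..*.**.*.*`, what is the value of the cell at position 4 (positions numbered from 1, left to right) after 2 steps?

*.***.*.****....*..
...*..*..**.*******
position 4 holds *

*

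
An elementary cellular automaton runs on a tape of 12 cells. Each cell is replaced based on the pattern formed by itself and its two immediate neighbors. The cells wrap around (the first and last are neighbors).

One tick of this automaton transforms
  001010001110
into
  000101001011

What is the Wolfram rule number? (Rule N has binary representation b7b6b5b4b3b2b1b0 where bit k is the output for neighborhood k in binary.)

position 9: 111 → 0  (bit 7 = 0)
position 10: 110 → 1  (bit 6 = 1)
position 3: 101 → 1  (bit 5 = 1)
position 5: 100 → 1  (bit 4 = 1)
position 8: 011 → 1  (bit 3 = 1)
position 2: 010 → 0  (bit 2 = 0)
position 1: 001 → 0  (bit 1 = 0)
position 0: 000 → 0  (bit 0 = 0)
bits b7..b0 = 01111000 = 120

120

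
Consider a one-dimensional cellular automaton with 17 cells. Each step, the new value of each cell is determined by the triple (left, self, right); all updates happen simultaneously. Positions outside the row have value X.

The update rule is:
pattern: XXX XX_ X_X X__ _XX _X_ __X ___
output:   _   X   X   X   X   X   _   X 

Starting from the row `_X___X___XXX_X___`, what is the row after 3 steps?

XX_X_XXX___XXX_X_

XXXX_XXX_X_XXXXX_
___XXX_XXXXX___XX
XX_X_XXX___XXX_X_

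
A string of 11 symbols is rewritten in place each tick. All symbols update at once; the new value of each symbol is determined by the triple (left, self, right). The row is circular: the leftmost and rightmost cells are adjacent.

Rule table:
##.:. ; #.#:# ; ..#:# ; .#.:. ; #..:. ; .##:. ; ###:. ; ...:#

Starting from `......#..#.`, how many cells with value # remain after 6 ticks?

2

######..#..
.......#..#
.######..#.
#.......#..
..######..#
.#.......#.
count of #: 2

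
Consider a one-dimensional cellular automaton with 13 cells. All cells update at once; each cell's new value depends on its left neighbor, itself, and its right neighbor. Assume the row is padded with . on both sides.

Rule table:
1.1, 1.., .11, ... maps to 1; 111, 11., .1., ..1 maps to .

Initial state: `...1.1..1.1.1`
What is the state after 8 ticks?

tick 1: 11..1.1..1.1.
tick 2: 1.1..1.1..1.1
tick 3: .1.1..1.1..1.
tick 4: ..1.1..1.1..1
tick 5: 1..1.1..1.1..
tick 6: .1..1.1..1.11
tick 7: ..1..1.1..11.
tick 8: 1..1..1.1.1.1

1..1..1.1.1.1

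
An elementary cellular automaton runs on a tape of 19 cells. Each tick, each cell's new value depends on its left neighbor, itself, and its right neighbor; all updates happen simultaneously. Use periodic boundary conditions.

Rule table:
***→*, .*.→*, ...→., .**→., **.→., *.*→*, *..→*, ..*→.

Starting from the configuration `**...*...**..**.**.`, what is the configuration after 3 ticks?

..*..**....*...*..*
*.**...*...**..**.*
.*..*..**....*...*.

.*..*..**....*...*.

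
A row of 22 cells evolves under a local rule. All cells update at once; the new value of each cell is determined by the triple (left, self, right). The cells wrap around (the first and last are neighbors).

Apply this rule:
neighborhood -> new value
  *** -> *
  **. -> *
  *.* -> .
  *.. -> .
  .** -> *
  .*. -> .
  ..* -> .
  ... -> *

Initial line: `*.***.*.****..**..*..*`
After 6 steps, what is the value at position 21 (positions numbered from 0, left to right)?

*

step 1: *.***...****..**.....*
step 2: *.***.*.****..**.***.*
step 3: *.***...****..**.***.*
step 4: *.***.*.****..**.***.*  (repeats step 2; period 2)
step 6: *.***.*.****..**.***.*
position 21 holds *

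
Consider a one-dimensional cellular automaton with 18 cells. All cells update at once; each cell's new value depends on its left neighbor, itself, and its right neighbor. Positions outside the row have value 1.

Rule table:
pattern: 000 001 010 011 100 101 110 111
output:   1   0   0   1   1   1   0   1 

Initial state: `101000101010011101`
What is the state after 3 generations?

generation 1: 010110010101011011
generation 2: 101101001010110111
generation 3: 011010100101101111

011010100101101111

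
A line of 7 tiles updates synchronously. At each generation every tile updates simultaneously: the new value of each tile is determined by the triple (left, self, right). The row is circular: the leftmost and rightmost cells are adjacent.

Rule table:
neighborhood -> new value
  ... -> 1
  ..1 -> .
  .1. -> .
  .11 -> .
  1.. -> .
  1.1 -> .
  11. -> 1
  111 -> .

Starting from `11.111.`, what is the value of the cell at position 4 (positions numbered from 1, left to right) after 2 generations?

.1...1.
...1...
position 4 holds 1

1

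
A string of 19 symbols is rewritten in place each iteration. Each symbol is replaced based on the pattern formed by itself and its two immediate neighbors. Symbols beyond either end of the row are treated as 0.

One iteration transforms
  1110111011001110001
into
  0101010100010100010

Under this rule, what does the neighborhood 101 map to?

1

At position 3 the neighborhood is 101; the next row has 1 there.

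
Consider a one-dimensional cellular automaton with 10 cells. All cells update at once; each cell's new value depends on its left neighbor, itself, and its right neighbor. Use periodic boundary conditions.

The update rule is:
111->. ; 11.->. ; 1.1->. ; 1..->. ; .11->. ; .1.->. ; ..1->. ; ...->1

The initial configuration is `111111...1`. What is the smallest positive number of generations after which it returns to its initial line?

.......1..
111111...1

2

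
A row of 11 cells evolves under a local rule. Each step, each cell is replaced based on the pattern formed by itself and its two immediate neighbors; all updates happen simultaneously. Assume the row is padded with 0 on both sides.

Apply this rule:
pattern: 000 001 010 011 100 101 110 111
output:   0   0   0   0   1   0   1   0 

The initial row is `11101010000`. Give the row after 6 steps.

00100001000
00010000100
00001000010
00000100001
00000010000
00000001000

00000001000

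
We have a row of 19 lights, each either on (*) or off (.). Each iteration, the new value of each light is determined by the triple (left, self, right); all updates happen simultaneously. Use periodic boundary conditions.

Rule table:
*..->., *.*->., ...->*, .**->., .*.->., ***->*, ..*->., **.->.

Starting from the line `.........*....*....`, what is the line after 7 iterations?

........********...

iteration 1: ********...**...***
iteration 2: *******..*....*..**
iteration 3: ******.....**.....*
iteration 4: *****..***....***..
iteration 5: .***....*..**..*...
iteration 6: ..*..**..........**
iteration 7: ........********...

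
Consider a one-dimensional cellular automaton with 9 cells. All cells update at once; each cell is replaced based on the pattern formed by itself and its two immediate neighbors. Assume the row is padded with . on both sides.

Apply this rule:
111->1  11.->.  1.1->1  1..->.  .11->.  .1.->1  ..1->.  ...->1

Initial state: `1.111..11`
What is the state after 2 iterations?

11.1.....
..11.1111

..11.1111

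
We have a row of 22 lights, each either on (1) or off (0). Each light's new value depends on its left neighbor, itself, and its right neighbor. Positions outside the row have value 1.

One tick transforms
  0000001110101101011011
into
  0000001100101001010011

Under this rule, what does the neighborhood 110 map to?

0

At position 8 the neighborhood is 110; the next row has 0 there.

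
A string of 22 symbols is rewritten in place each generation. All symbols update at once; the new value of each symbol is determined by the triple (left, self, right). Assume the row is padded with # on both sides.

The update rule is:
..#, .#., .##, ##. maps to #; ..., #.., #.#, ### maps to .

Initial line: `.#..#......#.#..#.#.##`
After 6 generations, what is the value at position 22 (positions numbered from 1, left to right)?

.#.##.....##.#.##.#.#.
.#.##....###.#.##.#.#.
.#.##...##.#.#.##.#.#.
.#.##..###.#.#.##.#.#.
.#.##.##.#.#.#.##.#.#.
.#.##.##.#.#.#.##.#.#.
position 22 holds .

.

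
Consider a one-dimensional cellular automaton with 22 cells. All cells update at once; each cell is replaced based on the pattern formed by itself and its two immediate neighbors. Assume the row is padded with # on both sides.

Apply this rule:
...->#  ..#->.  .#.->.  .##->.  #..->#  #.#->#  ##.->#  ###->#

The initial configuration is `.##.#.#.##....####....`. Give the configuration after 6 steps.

######.##.#.#.####..##

#.##.#.#.####..######.
##.##.#.#.####..######
###.##.#.#.####..#####
####.##.#.#.####..####
#####.##.#.#.####..###
######.##.#.#.####..##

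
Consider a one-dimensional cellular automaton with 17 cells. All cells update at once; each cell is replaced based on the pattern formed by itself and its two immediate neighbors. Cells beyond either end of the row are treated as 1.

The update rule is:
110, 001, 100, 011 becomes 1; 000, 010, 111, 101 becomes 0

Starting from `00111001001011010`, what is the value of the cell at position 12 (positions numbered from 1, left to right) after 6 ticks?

11101110110011000
00101010111111101
11000000100000101
01100001010001001
01110010001010111
01011101010000100
position 12 holds 0

0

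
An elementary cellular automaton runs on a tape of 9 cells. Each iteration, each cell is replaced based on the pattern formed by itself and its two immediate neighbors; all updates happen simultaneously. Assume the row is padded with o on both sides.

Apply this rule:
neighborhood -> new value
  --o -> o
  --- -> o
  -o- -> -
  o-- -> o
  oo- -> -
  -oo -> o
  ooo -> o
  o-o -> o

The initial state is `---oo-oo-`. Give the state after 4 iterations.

oooo-oo-o
ooo-oo-oo
oo-oo-ooo
o-oo-oooo

o-oo-oooo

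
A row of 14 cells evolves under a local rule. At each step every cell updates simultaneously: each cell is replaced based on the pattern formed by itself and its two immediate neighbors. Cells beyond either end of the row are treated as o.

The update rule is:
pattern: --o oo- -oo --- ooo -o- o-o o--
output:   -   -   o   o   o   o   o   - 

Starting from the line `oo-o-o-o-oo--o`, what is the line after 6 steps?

step 1: o-oooooooo---o
step 2: -oooooooo--o-o
step 3: oooooooo---ooo
step 4: ooooooo--o-ooo
step 5: oooooo---ooooo
step 6: ooooo--o-ooooo

ooooo--o-ooooo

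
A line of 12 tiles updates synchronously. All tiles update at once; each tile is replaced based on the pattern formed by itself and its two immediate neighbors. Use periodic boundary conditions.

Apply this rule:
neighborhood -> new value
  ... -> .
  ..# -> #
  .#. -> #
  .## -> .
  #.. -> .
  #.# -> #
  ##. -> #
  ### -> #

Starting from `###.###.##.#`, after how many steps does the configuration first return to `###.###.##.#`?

12

####.###.##.
.####.###.##
#.####.###.#
##.####.###.
.##.####.###
#.##.####.##
##.##.####.#
###.##.####.
.###.##.####
#.###.##.###
##.###.##.##
###.###.##.#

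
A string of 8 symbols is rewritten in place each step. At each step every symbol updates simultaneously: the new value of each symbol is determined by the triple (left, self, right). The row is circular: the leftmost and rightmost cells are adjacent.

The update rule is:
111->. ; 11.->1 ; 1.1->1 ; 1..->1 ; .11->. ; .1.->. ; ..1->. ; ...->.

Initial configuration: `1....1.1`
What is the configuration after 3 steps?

1.11....

11....1.
.11....1
1.11....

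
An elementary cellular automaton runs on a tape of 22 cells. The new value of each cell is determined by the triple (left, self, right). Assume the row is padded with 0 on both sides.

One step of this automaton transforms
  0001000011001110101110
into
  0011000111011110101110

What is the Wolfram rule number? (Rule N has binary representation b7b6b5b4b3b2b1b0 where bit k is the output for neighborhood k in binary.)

206

position 13: 111 → 1  (bit 7 = 1)
position 9: 110 → 1  (bit 6 = 1)
position 15: 101 → 0  (bit 5 = 0)
position 4: 100 → 0  (bit 4 = 0)
position 8: 011 → 1  (bit 3 = 1)
position 3: 010 → 1  (bit 2 = 1)
position 2: 001 → 1  (bit 1 = 1)
position 0: 000 → 0  (bit 0 = 0)
bits b7..b0 = 11001110 = 206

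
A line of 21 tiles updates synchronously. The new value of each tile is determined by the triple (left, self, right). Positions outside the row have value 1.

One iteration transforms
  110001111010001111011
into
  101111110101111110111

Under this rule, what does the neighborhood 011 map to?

At position 5 the neighborhood is 011; the next row has 1 there.

1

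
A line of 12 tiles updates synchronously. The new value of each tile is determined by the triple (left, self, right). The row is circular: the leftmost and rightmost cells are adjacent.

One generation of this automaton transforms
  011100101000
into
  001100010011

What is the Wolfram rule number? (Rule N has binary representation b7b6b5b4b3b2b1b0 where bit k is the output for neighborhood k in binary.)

position 2: 111 → 1  (bit 7 = 1)
position 3: 110 → 1  (bit 6 = 1)
position 7: 101 → 1  (bit 5 = 1)
position 4: 100 → 0  (bit 4 = 0)
position 1: 011 → 0  (bit 3 = 0)
position 6: 010 → 0  (bit 2 = 0)
position 0: 001 → 0  (bit 1 = 0)
position 10: 000 → 1  (bit 0 = 1)
bits b7..b0 = 11100001 = 225

225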